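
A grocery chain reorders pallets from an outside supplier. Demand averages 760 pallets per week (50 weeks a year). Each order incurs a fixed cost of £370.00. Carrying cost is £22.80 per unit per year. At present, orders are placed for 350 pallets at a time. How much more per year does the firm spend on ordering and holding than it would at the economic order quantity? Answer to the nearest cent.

Annual demand D = 760 × 50 = 38,000.
EOQ = √(2DS/H) = √(2 × 38,000 × 370 / 22.8) ≈ 1110.56.
Cost at Q* = (D/Q*)S + (Q*/2)H = √(2DSH) ≈ £25,320.66.
Cost at Q = 350: (38,000/350)×370 + (350/2)×22.8 = £40,171.43 + £3,990.00 = £44,161.43.
Excess = £44,161.43 − £25,320.66 = £18,840.77.

Extra cost ≈ £18,840.77 per year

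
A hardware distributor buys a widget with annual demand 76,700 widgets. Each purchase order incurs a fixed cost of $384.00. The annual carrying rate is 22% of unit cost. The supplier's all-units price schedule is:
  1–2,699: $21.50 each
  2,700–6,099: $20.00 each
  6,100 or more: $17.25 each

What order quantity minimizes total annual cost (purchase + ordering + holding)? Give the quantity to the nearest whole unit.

Q* ≈ 6,100 widgets

Holding cost per unit per year at price C is H = 0.22·C.
For each price level, check whether its EOQ is feasible; otherwise the best quantity at that price is the breakpoint.
Tier 1 ($21.50): EOQ = 3529.0 exceeds tier's upper bound 2699, so this tier is dominated.
EOQ at $20.00 = 3658.9 (feasible in tier 2): TC = 76,700×$20.00 + (76,700/3658.9)×384 + (3658.9/2)×0.22×$20.00 = $1,550,099.21.
EOQ at $17.25 = 3939.8 < 6100, so use break Q=6100: TC = 76,700×$17.25 + (76,700/6100.0)×384 + (6100.0/2)×0.22×$17.25 = $1,339,478.08.
Lowest total cost is $1,339,478.08 at Q = 6100.0.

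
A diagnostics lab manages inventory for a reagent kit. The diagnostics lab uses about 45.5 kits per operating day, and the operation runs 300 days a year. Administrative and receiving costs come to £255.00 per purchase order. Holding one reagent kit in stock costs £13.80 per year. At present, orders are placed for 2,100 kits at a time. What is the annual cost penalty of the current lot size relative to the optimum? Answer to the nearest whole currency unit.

Extra cost ≈ £6,346 per year

Annual demand D = 45.5 × 300 = 13,650.
EOQ = √(2DS/H) = √(2 × 13,650 × 255 / 13.8) ≈ 710.25.
Cost at Q* = (D/Q*)S + (Q*/2)H = √(2DSH) ≈ £9,801.46.
Cost at Q = 2,100: (13,650/2,100)×255 + (2,100/2)×13.8 = £1,657.50 + £14,490.00 = £16,147.50.
Excess = £16,147.50 − £9,801.46 = £6,346.04.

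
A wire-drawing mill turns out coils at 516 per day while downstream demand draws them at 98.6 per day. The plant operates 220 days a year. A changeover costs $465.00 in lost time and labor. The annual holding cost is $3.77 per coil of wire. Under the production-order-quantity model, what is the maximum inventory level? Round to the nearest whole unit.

I_max ≈ 2,081 coils

Annual demand D = 98.6 × 220 = 21,692.
Production build-up factor (1 − d/p) = 1 − 98.6/516 = 0.8089.
Q* = √(2DS / (H(1 − d/p))) = √(2 × 21,692 × 465 / (3.77 × 0.8089)).
= √(20,173,560 / 3.0496) ≈ 2571.990.
Maximum inventory = Q*(1 − d/p) = 2571.990 × 0.8089 ≈ 2080.520.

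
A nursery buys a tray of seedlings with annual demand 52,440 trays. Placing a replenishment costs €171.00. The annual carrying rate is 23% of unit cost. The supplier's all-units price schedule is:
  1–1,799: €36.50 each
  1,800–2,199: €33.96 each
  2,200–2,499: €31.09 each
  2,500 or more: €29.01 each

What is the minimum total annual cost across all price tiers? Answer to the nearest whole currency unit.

Holding cost per unit per year at price C is H = 0.23·C.
For each price level, check whether its EOQ is feasible; otherwise the best quantity at that price is the breakpoint.
EOQ at €36.50 = 1461.6 (feasible in tier 1): TC = 52,440×€36.50 + (52,440/1461.6)×171 + (1461.6/2)×0.23×€36.50 = €1,926,330.29.
EOQ at €33.96 = 1515.3 < 1800, so use break Q=1800: TC = 52,440×€33.96 + (52,440/1800.0)×171 + (1800.0/2)×0.23×€33.96 = €1,792,873.92.
EOQ at €31.09 = 1583.7 < 2200, so use break Q=2200: TC = 52,440×€31.09 + (52,440/2200.0)×171 + (2200.0/2)×0.23×€31.09 = €1,642,301.39.
EOQ at €29.01 = 1639.5 < 2500, so use break Q=2500: TC = 52,440×€29.01 + (52,440/2500.0)×171 + (2500.0/2)×0.23×€29.01 = €1,533,211.67.
Lowest total cost among the candidates is at Q = 2500.0.

TC* ≈ €1,533,212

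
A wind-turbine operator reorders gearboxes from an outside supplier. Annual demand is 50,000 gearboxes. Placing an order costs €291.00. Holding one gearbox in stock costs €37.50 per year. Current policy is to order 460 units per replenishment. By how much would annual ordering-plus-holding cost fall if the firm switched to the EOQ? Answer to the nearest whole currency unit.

Extra cost ≈ €7,221 per year

EOQ = √(2DS/H) = √(2 × 50,000 × 291 / 37.5) ≈ 880.91.
Cost at Q* = (D/Q*)S + (Q*/2)H = √(2DSH) ≈ €33,034.07.
Cost at Q = 460: (50,000/460)×291 + (460/2)×37.5 = €31,630.43 + €8,625.00 = €40,255.43.
Excess = €40,255.43 − €33,034.07 = €7,221.36.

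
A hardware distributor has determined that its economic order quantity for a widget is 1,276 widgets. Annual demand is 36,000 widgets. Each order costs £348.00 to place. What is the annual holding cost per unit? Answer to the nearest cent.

H ≈ £15.39

Squaring Q* = √(2DS/H) gives Q*² = 2DS/H.
From Q* = √(2DS/H): H = 2DS / Q*² = 2 × 36,000 × 348 / 1,276² = 15.3890.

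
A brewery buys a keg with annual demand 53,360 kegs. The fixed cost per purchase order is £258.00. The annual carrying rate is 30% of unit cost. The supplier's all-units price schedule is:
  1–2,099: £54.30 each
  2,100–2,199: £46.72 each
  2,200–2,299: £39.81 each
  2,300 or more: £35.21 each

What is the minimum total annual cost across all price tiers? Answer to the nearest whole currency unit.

TC* ≈ £1,896,939

Holding cost per unit per year at price C is H = 0.30·C.
Evaluate total cost at each tier's feasible EOQ or, if the EOQ is below the tier, at the tier's minimum quantity.
EOQ at £54.30 = 1300.1 (feasible in tier 1): TC = 53,360×£54.30 + (53,360/1300.1)×258 + (1300.1/2)×0.30×£54.30 = £2,918,626.41.
EOQ at £46.72 = 1401.6 < 2100, so use break Q=2100: TC = 53,360×£46.72 + (53,360/2100.0)×258 + (2100.0/2)×0.30×£46.72 = £2,514,251.66.
EOQ at £39.81 = 1518.4 < 2200, so use break Q=2200: TC = 53,360×£39.81 + (53,360/2200.0)×258 + (2200.0/2)×0.30×£39.81 = £2,143,656.57.
EOQ at £35.21 = 1614.5 < 2300, so use break Q=2300: TC = 53,360×£35.21 + (53,360/2300.0)×258 + (2300.0/2)×0.30×£35.21 = £1,896,938.65.
Lowest total cost among the candidates is at Q = 2300.0.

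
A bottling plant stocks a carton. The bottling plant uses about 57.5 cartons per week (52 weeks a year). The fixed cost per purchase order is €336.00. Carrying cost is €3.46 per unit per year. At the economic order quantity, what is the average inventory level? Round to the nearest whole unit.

Annual demand D = 57.5 × 52 = 2,990.
Q* = √(2DS/H) = √(2 × 2,990 × 336 / 3.46) ≈ 762.05.
Average inventory = Q*/2 ≈ 762.05 / 2 = 381.024.

Average inventory ≈ 381 cartons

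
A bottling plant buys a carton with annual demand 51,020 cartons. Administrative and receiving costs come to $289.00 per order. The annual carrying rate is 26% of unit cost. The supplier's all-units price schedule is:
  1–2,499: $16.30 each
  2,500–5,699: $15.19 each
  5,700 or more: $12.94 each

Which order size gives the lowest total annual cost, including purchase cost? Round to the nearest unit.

Holding cost per unit per year at price C is H = 0.26·C.
For each price level, check whether its EOQ is feasible; otherwise the best quantity at that price is the breakpoint.
Tier 1 ($16.30): EOQ = 2637.9 exceeds tier's upper bound 2499, so this tier is dominated.
EOQ at $15.19 = 2732.6 (feasible in tier 2): TC = 51,020×$15.19 + (51,020/2732.6)×289 + (2732.6/2)×0.26×$15.19 = $785,785.74.
EOQ at $12.94 = 2960.6 < 5700, so use break Q=5700: TC = 51,020×$12.94 + (51,020/5700.0)×289 + (5700.0/2)×0.26×$12.94 = $672,374.14.
Lowest total cost is $672,374.14 at Q = 5700.0.

Q* ≈ 5,700 cartons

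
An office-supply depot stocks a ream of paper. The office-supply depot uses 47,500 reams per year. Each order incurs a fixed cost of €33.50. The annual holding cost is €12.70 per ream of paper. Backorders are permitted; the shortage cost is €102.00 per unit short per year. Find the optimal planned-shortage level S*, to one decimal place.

With planned backorders, Q* = √(2DS/H) · √((H+B)/B).
√(2DS/H) = √(2 × 47,500 × 33.5 / 12.7) = 500.590.
√((H+B)/B) = √((12.7+102)/102) = 1.0604.
Q* ≈ 530.840.
S* = Q* · H/(H+B) = 530.840 × 12.7/114.7 ≈ 58.777.

S* ≈ 58.8 reams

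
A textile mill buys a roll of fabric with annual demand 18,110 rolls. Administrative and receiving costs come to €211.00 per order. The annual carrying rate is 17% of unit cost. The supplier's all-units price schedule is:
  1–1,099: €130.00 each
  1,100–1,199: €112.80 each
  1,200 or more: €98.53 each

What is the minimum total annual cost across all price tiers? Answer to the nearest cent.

Holding cost per unit per year at price C is H = 0.17·C.
Candidates are each tier's EOQ (if it falls in that tier) and each price-break quantity.
EOQ at €130.00 = 588.1 (feasible in tier 1): TC = 18,110×€130.00 + (18,110/588.1)×211 + (588.1/2)×0.17×€130.00 = €2,367,296.06.
EOQ at €112.80 = 631.3 < 1100, so use break Q=1100: TC = 18,110×€112.80 + (18,110/1100.0)×211 + (1100.0/2)×0.17×€112.80 = €2,056,828.63.
EOQ at €98.53 = 675.5 < 1200, so use break Q=1200: TC = 18,110×€98.53 + (18,110/1200.0)×211 + (1200.0/2)×0.17×€98.53 = €1,797,612.70.
Lowest total cost among the candidates is at Q = 1200.0.

TC* ≈ €1,797,612.70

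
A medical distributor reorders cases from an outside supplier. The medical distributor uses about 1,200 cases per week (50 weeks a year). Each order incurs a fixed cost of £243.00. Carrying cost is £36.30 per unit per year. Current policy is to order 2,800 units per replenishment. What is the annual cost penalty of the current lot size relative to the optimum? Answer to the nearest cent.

Annual demand D = 1,200 × 50 = 60,000.
EOQ = √(2DS/H) = √(2 × 60,000 × 243 / 36.3) ≈ 896.27.
Cost at Q* = (D/Q*)S + (Q*/2)H = √(2DSH) ≈ £32,534.72.
Cost at Q = 2,800: (60,000/2,800)×243 + (2,800/2)×36.3 = £5,207.14 + £50,820.00 = £56,027.14.
Excess = £56,027.14 − £32,534.72 = £23,492.42.

Extra cost ≈ £23,492.42 per year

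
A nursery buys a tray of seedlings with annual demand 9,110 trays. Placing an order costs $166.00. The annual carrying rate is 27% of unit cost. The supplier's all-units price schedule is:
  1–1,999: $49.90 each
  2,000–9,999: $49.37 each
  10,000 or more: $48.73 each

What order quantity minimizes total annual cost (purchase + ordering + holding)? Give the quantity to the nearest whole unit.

Holding cost per unit per year at price C is H = 0.27·C.
Candidates are each tier's EOQ (if it falls in that tier) and each price-break quantity.
EOQ at $49.90 = 473.8 (feasible in tier 1): TC = 9,110×$49.90 + (9,110/473.8)×166 + (473.8/2)×0.27×$49.90 = $460,972.52.
EOQ at $49.37 = 476.3 < 2000, so use break Q=2000: TC = 9,110×$49.37 + (9,110/2000.0)×166 + (2000.0/2)×0.27×$49.37 = $463,846.73.
EOQ at $48.73 = 479.5 < 10000, so use break Q=10000: TC = 9,110×$48.73 + (9,110/10000.0)×166 + (10000.0/2)×0.27×$48.73 = $509,867.03.
Lowest total cost is $460,972.52 at Q = 473.8.

Q* ≈ 474 trays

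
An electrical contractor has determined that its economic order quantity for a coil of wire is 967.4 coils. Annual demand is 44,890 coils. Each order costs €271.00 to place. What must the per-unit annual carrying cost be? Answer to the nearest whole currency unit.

H ≈ €26

Squaring Q* = √(2DS/H) gives Q*² = 2DS/H.
From Q* = √(2DS/H): H = 2DS / Q*² = 2 × 44,890 × 271 / 967.4² = 25.9978.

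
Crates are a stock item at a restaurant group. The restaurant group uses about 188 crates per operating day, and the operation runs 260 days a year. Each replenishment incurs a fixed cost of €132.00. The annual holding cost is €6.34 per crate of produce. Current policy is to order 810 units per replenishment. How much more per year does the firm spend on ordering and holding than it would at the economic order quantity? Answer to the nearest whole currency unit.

Annual demand D = 188 × 260 = 48,880.
EOQ = √(2DS/H) = √(2 × 48,880 × 132 / 6.34) ≈ 1426.67.
Cost at Q* = (D/Q*)S + (Q*/2)H = √(2DSH) ≈ €9,045.08.
Cost at Q = 810: (48,880/810)×132 + (810/2)×6.34 = €7,965.63 + €2,567.70 = €10,533.33.
Excess = €10,533.33 − €9,045.08 = €1,488.25.

Extra cost ≈ €1,488 per year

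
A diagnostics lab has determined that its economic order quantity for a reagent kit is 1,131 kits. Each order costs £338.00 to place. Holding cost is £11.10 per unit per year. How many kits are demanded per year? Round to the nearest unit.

D ≈ 21,004 kits per year

Squaring Q* = √(2DS/H) gives Q*² = 2DS/H.
From Q* = √(2DS/H): D = Q*²H / (2S) = 1,131² × 11.1 / (2 × 338) = 21003.975.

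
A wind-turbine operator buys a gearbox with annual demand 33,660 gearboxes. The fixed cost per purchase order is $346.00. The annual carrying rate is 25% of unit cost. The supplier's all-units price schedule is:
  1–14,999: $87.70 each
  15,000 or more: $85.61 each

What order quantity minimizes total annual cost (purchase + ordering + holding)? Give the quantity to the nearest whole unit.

Holding cost per unit per year at price C is H = 0.25·C.
For each price level, check whether its EOQ is feasible; otherwise the best quantity at that price is the breakpoint.
EOQ at $87.70 = 1030.7 (feasible in tier 1): TC = 33,660×$87.70 + (33,660/1030.7)×346 + (1030.7/2)×0.25×$87.70 = $2,974,580.52.
EOQ at $85.61 = 1043.2 < 15000, so use break Q=15000: TC = 33,660×$85.61 + (33,660/15000.0)×346 + (15000.0/2)×0.25×$85.61 = $3,042,927.77.
Lowest total cost is $2,974,580.52 at Q = 1030.7.

Q* ≈ 1,031 gearboxes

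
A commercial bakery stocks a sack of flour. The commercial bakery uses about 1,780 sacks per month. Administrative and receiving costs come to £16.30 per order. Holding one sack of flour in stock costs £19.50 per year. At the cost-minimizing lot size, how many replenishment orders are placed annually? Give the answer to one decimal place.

N ≈ 113.0 orders per year

Annual demand D = 1,780 × 12 = 21,360.
EOQ = √(2DS/H) = √(2 × 21,360 × 16.3 / 19.5) ≈ 188.97.
Orders per year = D / Q* = 21,360 / 188.97 ≈ 113.034.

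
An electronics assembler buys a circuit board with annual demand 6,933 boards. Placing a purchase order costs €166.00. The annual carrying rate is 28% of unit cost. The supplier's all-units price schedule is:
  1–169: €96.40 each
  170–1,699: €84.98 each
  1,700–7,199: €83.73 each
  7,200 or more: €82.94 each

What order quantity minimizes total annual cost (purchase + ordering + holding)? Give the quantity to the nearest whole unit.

Holding cost per unit per year at price C is H = 0.28·C.
Evaluate total cost at each tier's feasible EOQ or, if the EOQ is below the tier, at the tier's minimum quantity.
Tier 1 (€96.40): EOQ = 292.0 exceeds tier's upper bound 169, so this tier is dominated.
EOQ at €84.98 = 311.0 (feasible in tier 2): TC = 6,933×€84.98 + (6,933/311.0)×166 + (311.0/2)×0.28×€84.98 = €596,566.94.
EOQ at €83.73 = 313.3 < 1700, so use break Q=1700: TC = 6,933×€83.73 + (6,933/1700.0)×166 + (1700.0/2)×0.28×€83.73 = €601,104.82.
EOQ at €82.94 = 314.8 < 7200, so use break Q=7200: TC = 6,933×€82.94 + (6,933/7200.0)×166 + (7200.0/2)×0.28×€82.94 = €658,786.38.
Lowest total cost is €596,566.94 at Q = 311.0.

Q* ≈ 311 boards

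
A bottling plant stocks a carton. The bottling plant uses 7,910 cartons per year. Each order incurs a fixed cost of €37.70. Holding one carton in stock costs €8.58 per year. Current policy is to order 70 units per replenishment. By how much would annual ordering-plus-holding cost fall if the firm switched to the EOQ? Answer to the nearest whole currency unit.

Extra cost ≈ €2,298 per year

EOQ = √(2DS/H) = √(2 × 7,910 × 37.7 / 8.58) ≈ 263.65.
Cost at Q* = (D/Q*)S + (Q*/2)H = √(2DSH) ≈ €2,262.13.
Cost at Q = 70: (7,910/70)×37.7 + (70/2)×8.58 = €4,260.10 + €300.30 = €4,560.40.
Excess = €4,560.40 − €2,262.13 = €2,298.27.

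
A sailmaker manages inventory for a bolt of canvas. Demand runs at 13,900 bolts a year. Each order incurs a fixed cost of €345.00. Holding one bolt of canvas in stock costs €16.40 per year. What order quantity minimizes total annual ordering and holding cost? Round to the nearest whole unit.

Q* ≈ 765 bolts

EOQ = √(2DS / H) = √(2 × 13,900 × 345 / 16.4).
= √(9,591,000 / 16.4) = √584,817.0732 ≈ 764.733.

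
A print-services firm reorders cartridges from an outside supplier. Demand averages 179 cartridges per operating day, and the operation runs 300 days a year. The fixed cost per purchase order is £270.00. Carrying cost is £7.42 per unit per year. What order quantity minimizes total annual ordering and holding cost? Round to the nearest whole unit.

Annual demand D = 179 × 300 = 53,700.
EOQ = √(2DS / H) = √(2 × 53,700 × 270 / 7.42).
= √(28,998,000 / 7.42) = √3,908,086.2534 ≈ 1976.888.

Q* ≈ 1,977 cartridges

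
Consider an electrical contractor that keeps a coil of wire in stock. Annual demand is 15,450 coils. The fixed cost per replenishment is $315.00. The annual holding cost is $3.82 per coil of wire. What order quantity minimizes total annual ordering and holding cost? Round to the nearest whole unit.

EOQ = √(2DS / H) = √(2 × 15,450 × 315 / 3.82).
= √(9,733,500 / 3.82) = √2,548,036.6492 ≈ 1596.257.

Q* ≈ 1,596 coils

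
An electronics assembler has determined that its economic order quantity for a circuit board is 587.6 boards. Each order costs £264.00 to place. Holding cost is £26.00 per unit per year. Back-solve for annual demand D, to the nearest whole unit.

The basic EOQ model gives Q* = √(2DS/H); rearrange for the unknown.
From Q* = √(2DS/H): D = Q*²H / (2S) = 587.6² × 26 / (2 × 264) = 17002.117.

D ≈ 17,002 boards per year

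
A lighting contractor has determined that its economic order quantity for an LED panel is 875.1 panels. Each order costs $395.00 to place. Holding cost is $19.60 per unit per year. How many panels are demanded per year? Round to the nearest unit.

Invert the EOQ relation Q*² = 2DS/H.
From Q* = √(2DS/H): D = Q*²H / (2S) = 875.1² × 19.6 / (2 × 395) = 18999.595.

D ≈ 19,000 panels per year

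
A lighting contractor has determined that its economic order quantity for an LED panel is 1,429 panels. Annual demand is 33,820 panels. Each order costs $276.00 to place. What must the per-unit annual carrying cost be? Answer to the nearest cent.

H ≈ $9.14

The basic EOQ model gives Q* = √(2DS/H); rearrange for the unknown.
From Q* = √(2DS/H): H = 2DS / Q*² = 2 × 33,820 × 276 / 1,429² = 9.1421.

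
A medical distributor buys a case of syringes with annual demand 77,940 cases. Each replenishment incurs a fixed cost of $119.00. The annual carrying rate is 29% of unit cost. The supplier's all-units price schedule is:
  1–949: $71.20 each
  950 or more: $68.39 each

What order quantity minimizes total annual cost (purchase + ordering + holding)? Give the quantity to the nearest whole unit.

Q* ≈ 967 cases

Holding cost per unit per year at price C is H = 0.29·C.
For each price level, check whether its EOQ is feasible; otherwise the best quantity at that price is the breakpoint.
EOQ at $71.20 = 947.8 (feasible in tier 1): TC = 77,940×$71.20 + (77,940/947.8)×119 + (947.8/2)×0.29×$71.20 = $5,568,898.76.
EOQ at $68.39 = 967.1 (feasible in tier 2): TC = 77,940×$68.39 + (77,940/967.1)×119 + (967.1/2)×0.29×$68.39 = $5,349,497.28.
Lowest total cost is $5,349,497.28 at Q = 967.1.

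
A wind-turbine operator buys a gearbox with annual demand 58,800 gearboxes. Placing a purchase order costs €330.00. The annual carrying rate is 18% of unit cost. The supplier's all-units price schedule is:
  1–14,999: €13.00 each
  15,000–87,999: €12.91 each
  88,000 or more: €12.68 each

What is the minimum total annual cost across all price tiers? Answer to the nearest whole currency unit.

TC* ≈ €773,929

Holding cost per unit per year at price C is H = 0.18·C.
Candidates are each tier's EOQ (if it falls in that tier) and each price-break quantity.
EOQ at €13.00 = 4072.4 (feasible in tier 1): TC = 58,800×€13.00 + (58,800/4072.4)×330 + (4072.4/2)×0.18×€13.00 = €773,929.47.
EOQ at €12.91 = 4086.6 < 15000, so use break Q=15000: TC = 58,800×€12.91 + (58,800/15000.0)×330 + (15000.0/2)×0.18×€12.91 = €777,830.10.
EOQ at €12.68 = 4123.5 < 88000, so use break Q=88000: TC = 58,800×€12.68 + (58,800/88000.0)×330 + (88000.0/2)×0.18×€12.68 = €846,230.10.
Lowest total cost among the candidates is at Q = 4072.4.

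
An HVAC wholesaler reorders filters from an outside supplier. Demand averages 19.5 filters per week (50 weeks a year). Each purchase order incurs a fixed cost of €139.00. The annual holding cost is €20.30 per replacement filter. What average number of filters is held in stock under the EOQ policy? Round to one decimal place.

Annual demand D = 19.5 × 50 = 975.
The optimal lot size = √(2DS/H) = √(2 × 975 × 139 / 20.3) ≈ 115.55.
Average inventory = Q*/2 ≈ 115.55 / 2 = 57.776.

Average inventory ≈ 57.8 filters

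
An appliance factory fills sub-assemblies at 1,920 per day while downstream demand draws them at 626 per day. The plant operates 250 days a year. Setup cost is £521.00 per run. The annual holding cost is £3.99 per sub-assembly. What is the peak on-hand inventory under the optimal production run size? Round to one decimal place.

I_max ≈ 5,248.3 sub-assemblies

Annual demand D = 626 × 250 = 156,500.
Production build-up factor (1 − d/p) = 1 − 626/1,920 = 0.6740.
Q* = √(2DS / (H(1 − d/p))) = √(2 × 156,500 × 521 / (3.99 × 0.6740)).
= √(163,073,000 / 2.6891) ≈ 7787.321.
Maximum inventory = Q*(1 − d/p) = 7787.321 × 0.6740 ≈ 5248.330.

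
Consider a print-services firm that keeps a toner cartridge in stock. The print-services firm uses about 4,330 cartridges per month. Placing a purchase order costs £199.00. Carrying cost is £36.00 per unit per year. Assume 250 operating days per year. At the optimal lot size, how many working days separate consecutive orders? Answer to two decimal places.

Annual demand D = 4,330 × 12 = 51,960.
Q* = √(2DS/H) = √(2 × 51,960 × 199 / 36) ≈ 757.92.
Cycle time = Q*/D × 250 = 757.92 / 51,960 × 250 ≈ 3.647 days.

T ≈ 3.65 days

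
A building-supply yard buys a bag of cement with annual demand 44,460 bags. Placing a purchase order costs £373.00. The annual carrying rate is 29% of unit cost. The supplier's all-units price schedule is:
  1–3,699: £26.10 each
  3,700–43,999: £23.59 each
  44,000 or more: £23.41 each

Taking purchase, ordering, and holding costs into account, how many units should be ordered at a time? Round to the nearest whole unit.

Holding cost per unit per year at price C is H = 0.29·C.
Candidates are each tier's EOQ (if it falls in that tier) and each price-break quantity.
EOQ at £26.10 = 2093.3 (feasible in tier 1): TC = 44,460×£26.10 + (44,460/2093.3)×373 + (2093.3/2)×0.29×£26.10 = £1,176,250.31.
EOQ at £23.59 = 2201.9 < 3700, so use break Q=3700: TC = 44,460×£23.59 + (44,460/3700.0)×373 + (3700.0/2)×0.29×£23.59 = £1,065,949.48.
EOQ at £23.41 = 2210.3 < 44000, so use break Q=44000: TC = 44,460×£23.41 + (44,460/44000.0)×373 + (44000.0/2)×0.29×£23.41 = £1,190,541.30.
Lowest total cost is £1,065,949.48 at Q = 3700.0.

Q* ≈ 3,700 bags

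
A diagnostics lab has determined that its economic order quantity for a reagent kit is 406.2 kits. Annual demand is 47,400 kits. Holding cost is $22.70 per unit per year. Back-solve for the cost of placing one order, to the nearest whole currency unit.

The basic EOQ model gives Q* = √(2DS/H); rearrange for the unknown.
From Q* = √(2DS/H): S = Q*²H / (2D) = 406.2² × 22.7 / (2 × 47,400) = 39.5091.

S ≈ $40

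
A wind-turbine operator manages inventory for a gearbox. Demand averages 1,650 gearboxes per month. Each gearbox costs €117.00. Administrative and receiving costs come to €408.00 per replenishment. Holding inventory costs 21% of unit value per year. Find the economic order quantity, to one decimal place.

Q* ≈ 810.9 gearboxes

Annual demand D = 1,650 × 12 = 19,800.
Holding cost H = 0.21 × €117.00 = €24.5700 per unit per year.
EOQ = √(2DS / H) = √(2 × 19,800 × 408 / 24.57).
= √(16,156,800 / 24.57) = √657,582.4176 ≈ 810.915.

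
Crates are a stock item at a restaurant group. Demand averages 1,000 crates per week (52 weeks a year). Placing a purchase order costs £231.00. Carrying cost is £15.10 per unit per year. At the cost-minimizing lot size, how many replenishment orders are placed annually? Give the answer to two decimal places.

N ≈ 41.23 orders per year

Annual demand D = 1,000 × 52 = 52,000.
EOQ = √(2DS/H) = √(2 × 52,000 × 231 / 15.1) ≈ 1261.35.
Orders per year = D / Q* = 52,000 / 1261.35 ≈ 41.226.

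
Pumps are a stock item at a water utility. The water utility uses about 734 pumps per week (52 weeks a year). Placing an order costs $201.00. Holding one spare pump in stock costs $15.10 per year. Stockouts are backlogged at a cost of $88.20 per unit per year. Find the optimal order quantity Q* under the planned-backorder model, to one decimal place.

Q* ≈ 1,090.9 pumps

Annual demand D = 734 × 52 = 38,168.
With planned backorders, Q* = √(2DS/H) · √((H+B)/B).
√(2DS/H) = √(2 × 38,168 × 201 / 15.1) = 1008.032.
√((H+B)/B) = √((15.1+88.2)/88.2) = 1.0822.
Q* ≈ 1090.913.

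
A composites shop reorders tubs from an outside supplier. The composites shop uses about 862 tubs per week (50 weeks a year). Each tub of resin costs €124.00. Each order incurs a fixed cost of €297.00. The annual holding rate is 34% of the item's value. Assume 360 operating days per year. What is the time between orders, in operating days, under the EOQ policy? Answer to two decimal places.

T ≈ 6.51 days

Annual demand D = 862 × 50 = 43,100.
Holding cost H = 0.34 × €124.00 = €42.1600 per unit per year.
Q* = √(2DS/H) = √(2 × 43,100 × 297 / 42.16) ≈ 779.26.
Cycle time = Q*/D × 360 = 779.26 / 43,100 × 360 ≈ 6.509 days.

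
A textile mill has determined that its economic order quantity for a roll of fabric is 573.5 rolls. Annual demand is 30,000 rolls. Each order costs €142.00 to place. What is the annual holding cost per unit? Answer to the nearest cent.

H ≈ €25.90

Squaring Q* = √(2DS/H) gives Q*² = 2DS/H.
From Q* = √(2DS/H): H = 2DS / Q*² = 2 × 30,000 × 142 / 573.5² = 25.9044.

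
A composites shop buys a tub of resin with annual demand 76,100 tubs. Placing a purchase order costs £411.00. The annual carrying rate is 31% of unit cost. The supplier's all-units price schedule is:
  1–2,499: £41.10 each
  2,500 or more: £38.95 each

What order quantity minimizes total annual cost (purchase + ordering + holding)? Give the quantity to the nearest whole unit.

Q* ≈ 2,500 tubs

Holding cost per unit per year at price C is H = 0.31·C.
Evaluate total cost at each tier's feasible EOQ or, if the EOQ is below the tier, at the tier's minimum quantity.
EOQ at £41.10 = 2215.8 (feasible in tier 1): TC = 76,100×£41.10 + (76,100/2215.8)×411 + (2215.8/2)×0.31×£41.10 = £3,155,941.24.
EOQ at £38.95 = 2276.1 < 2500, so use break Q=2500: TC = 76,100×£38.95 + (76,100/2500.0)×411 + (2500.0/2)×0.31×£38.95 = £2,991,698.96.
Lowest total cost is £2,991,698.96 at Q = 2500.0.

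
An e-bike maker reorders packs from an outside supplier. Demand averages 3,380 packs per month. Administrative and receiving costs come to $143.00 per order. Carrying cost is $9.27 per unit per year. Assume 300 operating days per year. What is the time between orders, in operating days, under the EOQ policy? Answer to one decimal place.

T ≈ 8.3 days

Annual demand D = 3,380 × 12 = 40,560.
The optimal lot size = √(2DS/H) = √(2 × 40,560 × 143 / 9.27) ≈ 1118.64.
Cycle time = Q*/D × 300 = 1118.64 / 40,560 × 300 ≈ 8.274 days.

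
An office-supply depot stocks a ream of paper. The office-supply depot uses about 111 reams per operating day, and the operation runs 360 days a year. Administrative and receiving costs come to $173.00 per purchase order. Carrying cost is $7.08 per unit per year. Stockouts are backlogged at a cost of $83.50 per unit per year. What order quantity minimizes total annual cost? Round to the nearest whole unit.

Annual demand D = 111 × 360 = 39,960.
With planned backorders, Q* = √(2DS/H) · √((H+B)/B).
√(2DS/H) = √(2 × 39,960 × 173 / 7.08) = 1397.443.
√((H+B)/B) = √((7.08+83.5)/83.5) = 1.0415.
Q* ≈ 1455.483.

Q* ≈ 1,455 reams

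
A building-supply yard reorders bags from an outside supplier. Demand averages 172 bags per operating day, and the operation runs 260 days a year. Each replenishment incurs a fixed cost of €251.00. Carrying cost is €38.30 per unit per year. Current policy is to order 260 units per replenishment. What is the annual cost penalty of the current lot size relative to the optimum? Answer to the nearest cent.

Annual demand D = 172 × 260 = 44,720.
EOQ = √(2DS/H) = √(2 × 44,720 × 251 / 38.3) ≈ 765.60.
Cost at Q* = (D/Q*)S + (Q*/2)H = √(2DSH) ≈ €29,322.58.
Cost at Q = 260: (44,720/260)×251 + (260/2)×38.3 = €43,172.00 + €4,979.00 = €48,151.00.
Excess = €48,151.00 − €29,322.58 = €18,828.42.

Extra cost ≈ €18,828.42 per year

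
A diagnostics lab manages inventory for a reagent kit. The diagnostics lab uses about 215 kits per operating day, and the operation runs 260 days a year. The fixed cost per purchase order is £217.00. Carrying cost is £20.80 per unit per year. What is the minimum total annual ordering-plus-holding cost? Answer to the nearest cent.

Annual demand D = 215 × 260 = 55,900.
EOQ = √(2DS/H) = √(2 × 55,900 × 217 / 20.8) ≈ 1079.99.
At the optimum the two cost components are equal, so total cost = 2·(Q*/2)H = Q*·H.
Minimum total = √(2DSH) = √(2 × 55,900 × 217 × 20.8) ≈ 22463.759.

TC* ≈ £22,463.76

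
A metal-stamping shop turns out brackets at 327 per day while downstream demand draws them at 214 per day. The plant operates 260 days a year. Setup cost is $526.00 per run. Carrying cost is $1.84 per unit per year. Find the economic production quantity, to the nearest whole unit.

Annual demand D = 214 × 260 = 55,640.
Production build-up factor (1 − d/p) = 1 − 214/327 = 0.3456.
Q* = √(2DS / (H(1 − d/p))) = √(2 × 55,640 × 526 / (1.84 × 0.3456)).
= √(58,533,280 / 0.6358) ≈ 9594.607.

Q* ≈ 9,595 brackets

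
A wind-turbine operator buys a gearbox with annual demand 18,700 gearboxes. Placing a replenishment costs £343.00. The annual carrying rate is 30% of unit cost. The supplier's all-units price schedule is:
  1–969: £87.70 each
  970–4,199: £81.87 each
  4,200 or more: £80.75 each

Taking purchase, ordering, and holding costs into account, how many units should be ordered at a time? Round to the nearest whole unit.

Q* ≈ 970 gearboxes

Holding cost per unit per year at price C is H = 0.30·C.
Candidates are each tier's EOQ (if it falls in that tier) and each price-break quantity.
EOQ at £87.70 = 698.3 (feasible in tier 1): TC = 18,700×£87.70 + (18,700/698.3)×343 + (698.3/2)×0.30×£87.70 = £1,658,361.44.
EOQ at £81.87 = 722.7 < 970, so use break Q=970: TC = 18,700×£81.87 + (18,700/970.0)×343 + (970.0/2)×0.30×£81.87 = £1,549,493.56.
EOQ at £80.75 = 727.7 < 4200, so use break Q=4200: TC = 18,700×£80.75 + (18,700/4200.0)×343 + (4200.0/2)×0.30×£80.75 = £1,562,424.67.
Lowest total cost is £1,549,493.56 at Q = 970.0.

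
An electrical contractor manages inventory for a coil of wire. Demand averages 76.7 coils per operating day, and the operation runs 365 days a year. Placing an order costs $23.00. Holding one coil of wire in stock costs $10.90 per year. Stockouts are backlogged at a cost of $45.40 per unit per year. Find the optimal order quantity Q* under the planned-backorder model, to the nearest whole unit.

Q* ≈ 383 coils

Annual demand D = 76.7 × 365 = 27,995.5.
With planned backorders, Q* = √(2DS/H) · √((H+B)/B).
√(2DS/H) = √(2 × 27,995.5 × 23 / 10.9) = 343.724.
√((H+B)/B) = √((10.9+45.4)/45.4) = 1.1136.
Q* ≈ 382.768.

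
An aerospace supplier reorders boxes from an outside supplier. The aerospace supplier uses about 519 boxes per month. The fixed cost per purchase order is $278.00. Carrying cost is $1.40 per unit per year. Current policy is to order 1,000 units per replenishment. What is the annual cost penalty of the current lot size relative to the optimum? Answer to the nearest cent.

Extra cost ≈ $229.59 per year

Annual demand D = 519 × 12 = 6,228.
EOQ = √(2DS/H) = √(2 × 6,228 × 278 / 1.4) ≈ 1572.71.
Cost at Q* = (D/Q*)S + (Q*/2)H = √(2DSH) ≈ $2,201.79.
Cost at Q = 1,000: (6,228/1,000)×278 + (1,000/2)×1.4 = $1,731.38 + $700.00 = $2,431.38.
Excess = $2,431.38 − $2,201.79 = $229.59.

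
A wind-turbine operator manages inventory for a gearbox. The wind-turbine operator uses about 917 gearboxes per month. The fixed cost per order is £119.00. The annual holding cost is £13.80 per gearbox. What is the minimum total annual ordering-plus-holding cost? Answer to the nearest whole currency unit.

Annual demand D = 917 × 12 = 11,004.
Q* = √(2DS/H) = √(2 × 11,004 × 119 / 13.8) ≈ 435.64.
At the optimum the two cost components are equal, so total cost = 2·(Q*/2)H = Q*·H.
Minimum total = √(2DSH) = √(2 × 11,004 × 119 × 13.8) ≈ 6011.783.

TC* ≈ £6,012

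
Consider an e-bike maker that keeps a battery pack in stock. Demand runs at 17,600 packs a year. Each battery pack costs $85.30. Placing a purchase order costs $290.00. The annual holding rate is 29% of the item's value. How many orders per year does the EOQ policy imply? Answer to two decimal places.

N ≈ 27.40 orders per year

Holding cost H = 0.29 × $85.30 = $24.7370 per unit per year.
The optimal lot size = √(2DS/H) = √(2 × 17,600 × 290 / 24.737) ≈ 642.39.
Orders per year = D / Q* = 17,600 / 642.39 ≈ 27.398.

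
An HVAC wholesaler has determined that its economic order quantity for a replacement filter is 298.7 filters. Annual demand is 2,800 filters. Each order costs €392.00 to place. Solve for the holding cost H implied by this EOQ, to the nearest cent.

H ≈ €24.60

Invert the EOQ relation Q*² = 2DS/H.
From Q* = √(2DS/H): H = 2DS / Q*² = 2 × 2,800 × 392 / 298.7² = 24.6039.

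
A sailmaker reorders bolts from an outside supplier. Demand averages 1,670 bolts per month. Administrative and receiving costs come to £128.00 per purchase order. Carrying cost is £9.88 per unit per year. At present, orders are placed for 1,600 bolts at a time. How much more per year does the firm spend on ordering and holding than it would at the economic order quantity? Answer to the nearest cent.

Extra cost ≈ £2,387.74 per year

Annual demand D = 1,670 × 12 = 20,040.
EOQ = √(2DS/H) = √(2 × 20,040 × 128 / 9.88) ≈ 720.59.
Cost at Q* = (D/Q*)S + (Q*/2)H = √(2DSH) ≈ £7,119.46.
Cost at Q = 1,600: (20,040/1,600)×128 + (1,600/2)×9.88 = £1,603.20 + £7,904.00 = £9,507.20.
Excess = £9,507.20 − £7,119.46 = £2,387.74.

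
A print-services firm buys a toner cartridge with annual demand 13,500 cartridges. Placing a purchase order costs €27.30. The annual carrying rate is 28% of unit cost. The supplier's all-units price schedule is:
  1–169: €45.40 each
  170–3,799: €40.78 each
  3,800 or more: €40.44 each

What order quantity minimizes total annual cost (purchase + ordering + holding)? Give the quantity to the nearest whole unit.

Q* ≈ 254 cartridges

Holding cost per unit per year at price C is H = 0.28·C.
Candidates are each tier's EOQ (if it falls in that tier) and each price-break quantity.
Tier 1 (€45.40): EOQ = 240.8 exceeds tier's upper bound 169, so this tier is dominated.
EOQ at €40.78 = 254.1 (feasible in tier 2): TC = 13,500×€40.78 + (13,500/254.1)×27.3 + (254.1/2)×0.28×€40.78 = €553,431.12.
EOQ at €40.44 = 255.1 < 3800, so use break Q=3800: TC = 13,500×€40.44 + (13,500/3800.0)×27.3 + (3800.0/2)×0.28×€40.44 = €567,551.07.
Lowest total cost is €553,431.12 at Q = 254.1.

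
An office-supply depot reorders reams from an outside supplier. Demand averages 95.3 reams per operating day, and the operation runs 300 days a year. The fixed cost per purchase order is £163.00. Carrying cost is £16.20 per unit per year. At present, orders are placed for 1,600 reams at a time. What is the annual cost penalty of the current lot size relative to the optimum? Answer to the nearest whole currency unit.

Extra cost ≈ £3,585 per year

Annual demand D = 95.3 × 300 = 28,590.
EOQ = √(2DS/H) = √(2 × 28,590 × 163 / 16.2) ≈ 758.50.
Cost at Q* = (D/Q*)S + (Q*/2)H = √(2DSH) ≈ £12,287.78.
Cost at Q = 1,600: (28,590/1,600)×163 + (1,600/2)×16.2 = £2,912.61 + £12,960.00 = £15,872.61.
Excess = £15,872.61 − £12,287.78 = £3,584.83.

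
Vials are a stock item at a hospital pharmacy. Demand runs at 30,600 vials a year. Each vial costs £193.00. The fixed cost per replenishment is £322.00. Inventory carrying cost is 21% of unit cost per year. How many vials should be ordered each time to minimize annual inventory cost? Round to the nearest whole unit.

Holding cost H = 0.21 × £193.00 = £40.5300 per unit per year.
EOQ = √(2DS / H) = √(2 × 30,600 × 322 / 40.53).
= √(19,706,400 / 40.53) = √486,217.6166 ≈ 697.293.

Q* ≈ 697 vials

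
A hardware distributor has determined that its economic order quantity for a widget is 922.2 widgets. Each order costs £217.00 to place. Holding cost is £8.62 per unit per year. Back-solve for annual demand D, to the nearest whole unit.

Squaring Q* = √(2DS/H) gives Q*² = 2DS/H.
From Q* = √(2DS/H): D = Q*²H / (2S) = 922.2² × 8.62 / (2 × 217) = 16891.483.

D ≈ 16,891 widgets per year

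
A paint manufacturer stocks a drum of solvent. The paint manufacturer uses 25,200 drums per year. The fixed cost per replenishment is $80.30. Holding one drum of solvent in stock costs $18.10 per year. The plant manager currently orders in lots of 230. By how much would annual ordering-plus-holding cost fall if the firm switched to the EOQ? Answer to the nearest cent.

Extra cost ≈ $2,320.80 per year

EOQ = √(2DS/H) = √(2 × 25,200 × 80.3 / 18.1) ≈ 472.86.
Cost at Q* = (D/Q*)S + (Q*/2)H = √(2DSH) ≈ $8,558.79.
Cost at Q = 230: (25,200/230)×80.3 + (230/2)×18.1 = $8,798.09 + $2,081.50 = $10,879.59.
Excess = $10,879.59 − $8,558.79 = $2,320.80.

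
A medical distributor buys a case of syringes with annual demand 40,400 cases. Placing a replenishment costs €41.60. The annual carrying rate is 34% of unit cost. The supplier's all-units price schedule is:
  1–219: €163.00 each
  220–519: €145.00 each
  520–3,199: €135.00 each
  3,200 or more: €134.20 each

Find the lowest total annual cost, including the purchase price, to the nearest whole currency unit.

TC* ≈ €5,469,166

Holding cost per unit per year at price C is H = 0.34·C.
Candidates are each tier's EOQ (if it falls in that tier) and each price-break quantity.
Tier 1 (€163.00): EOQ = 246.3 exceeds tier's upper bound 219, so this tier is dominated.
EOQ at €145.00 = 261.1 (feasible in tier 2): TC = 40,400×€145.00 + (40,400/261.1)×41.6 + (261.1/2)×0.34×€145.00 = €5,870,872.88.
EOQ at €135.00 = 270.6 < 520, so use break Q=520: TC = 40,400×€135.00 + (40,400/520.0)×41.6 + (520.0/2)×0.34×€135.00 = €5,469,166.00.
EOQ at €134.20 = 271.4 < 3200, so use break Q=3200: TC = 40,400×€134.20 + (40,400/3200.0)×41.6 + (3200.0/2)×0.34×€134.20 = €5,495,210.00.
Lowest total cost among the candidates is at Q = 520.0.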